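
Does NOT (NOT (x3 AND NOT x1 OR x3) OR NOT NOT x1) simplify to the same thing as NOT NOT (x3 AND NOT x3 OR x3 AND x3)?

No

E1: NOT (NOT (x3 AND NOT x1 OR x3) OR NOT NOT x1)
    = NOT (NOT x3 OR NOT NOT x1)   — absorption
    = x3 AND NOT x1   — De Morgan
E2: NOT NOT (x3 AND NOT x3 OR x3 AND x3)
    = x3 AND NOT x3 OR x3 AND x3   — double negation
    = x3   — distribution
These differ: at x1=1, x3=1, E1 = 0 but E2 = 1.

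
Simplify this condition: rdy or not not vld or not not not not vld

rdy or not not vld or not not not not vld
= rdy or not not vld or not not vld   (double negation)
= rdy or not not vld   (idempotence)
= rdy or vld   (double negation)

rdy or vld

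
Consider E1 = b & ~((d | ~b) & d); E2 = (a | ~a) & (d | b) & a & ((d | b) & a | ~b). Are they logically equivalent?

E1: b & ~((d | ~b) & d)
    = b & ~d
E2: (a | ~a) & (d | b) & a & ((d | b) & a | ~b)
    = (d | b) & a & ((d | b) & a | ~b)
    = (d | b) & a
These differ: at a=1, b=1, d=1, E1 = 0 but E2 = 1.

No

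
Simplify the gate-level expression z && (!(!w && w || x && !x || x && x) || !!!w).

z && (!x || !w)

z && (!(!w && w || x && !x || x && x) || !!!w)
= z && (!(!w && w || x && !x || x && x) || !w)   — double negation
= z && (!(!w && w || x) || !w)   — distribution
= z && (!x || !w)   — complement / identity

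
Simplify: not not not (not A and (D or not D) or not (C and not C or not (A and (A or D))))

not not not (not A and (D or not D) or not (C and not C or not (A and (A or D))))
= not not not (not A and (D or not D) or not not (A and (A or D)))   (complement / identity)
= not not not (not A or not not (A and (A or D)))   (complement / identity)
= not (not A or not not (A and (A or D)))   (double negation)
= not (not A or not not A)   (absorption)
= A and not A   (De Morgan)
= False   (complement)

False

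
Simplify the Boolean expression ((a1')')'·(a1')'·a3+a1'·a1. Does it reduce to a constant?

0

((a1')')'·(a1')'·a3+a1'·a1
= a1'·(a1')'·a3+a1'·a1   [double negation]
= a1'·a1·a3+a1'·a1   [double negation]
= a1'·a1   [absorption]
= 0   [complement]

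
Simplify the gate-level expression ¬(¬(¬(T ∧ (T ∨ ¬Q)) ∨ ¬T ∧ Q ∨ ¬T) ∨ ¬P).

¬(¬(¬(T ∧ (T ∨ ¬Q)) ∨ ¬T ∧ Q ∨ ¬T) ∨ ¬P)
= ¬(¬(¬(T ∧ (T ∨ ¬Q)) ∨ ¬T) ∨ ¬P)   [absorption]
= (¬(T ∧ (T ∨ ¬Q)) ∨ ¬T) ∧ P   [De Morgan]
= (¬T ∨ ¬T) ∧ P   [absorption]
= ¬T ∧ P   [idempotence]

¬T ∧ P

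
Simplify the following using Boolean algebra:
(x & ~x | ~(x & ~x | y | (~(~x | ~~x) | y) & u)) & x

~y & x

(x & ~x | ~(x & ~x | y | (~(~x | ~~x) | y) & u)) & x
= (x & ~x | ~(x & ~x | y | (x & ~x | y) & u)) & x   (De Morgan)
= (x & ~x | ~(x & ~x | y)) & x   (absorption)
= ~(x & ~x | y) & x   (complement / identity)
= ~y & x   (complement / identity)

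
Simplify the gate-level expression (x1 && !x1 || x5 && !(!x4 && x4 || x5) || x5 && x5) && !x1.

(x1 && !x1 || x5 && !(!x4 && x4 || x5) || x5 && x5) && !x1
= (x5 && !(!x4 && x4 || x5) || x5 && x5) && !x1   (complement / identity)
= (x5 && !x5 || x5 && x5) && !x1   (complement / identity)
= x5 && !x1   (distribution)

x5 && !x1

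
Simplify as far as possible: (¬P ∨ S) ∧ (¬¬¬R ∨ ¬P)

(¬P ∨ S) ∧ (¬¬¬R ∨ ¬P)
= S ∧ ¬¬¬R ∨ ¬P
= S ∧ ¬R ∨ ¬P

S ∧ ¬R ∨ ¬P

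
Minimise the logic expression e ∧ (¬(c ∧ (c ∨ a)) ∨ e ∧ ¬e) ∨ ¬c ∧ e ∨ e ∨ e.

e ∧ (¬(c ∧ (c ∨ a)) ∨ e ∧ ¬e) ∨ ¬c ∧ e ∨ e ∨ e
= e ∧ ¬(c ∧ (c ∨ a)) ∨ ¬c ∧ e ∨ e ∨ e   — complement / identity
= e ∧ ¬c ∨ ¬c ∧ e ∨ e ∨ e   — absorption
= (e ∨ e) ∧ ¬c ∨ e ∨ e   — distribution
= e ∨ e   — absorption
= e   — idempotence

e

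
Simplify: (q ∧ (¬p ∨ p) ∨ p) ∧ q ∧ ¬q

(q ∧ (¬p ∨ p) ∨ p) ∧ q ∧ ¬q
= (q ∨ p) ∧ q ∧ ¬q   (complement / identity)
= q ∧ ¬q   (absorption)
= False   (complement)

False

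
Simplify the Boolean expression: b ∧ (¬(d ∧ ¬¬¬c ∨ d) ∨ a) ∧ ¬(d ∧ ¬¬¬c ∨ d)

b ∧ (¬(d ∧ ¬¬¬c ∨ d) ∨ a) ∧ ¬(d ∧ ¬¬¬c ∨ d)
= b ∧ ¬(d ∧ ¬¬¬c ∨ d)   [absorption]
= b ∧ ¬(d ∧ ¬c ∨ d)   [double negation]
= b ∧ ¬d   [absorption]

b ∧ ¬d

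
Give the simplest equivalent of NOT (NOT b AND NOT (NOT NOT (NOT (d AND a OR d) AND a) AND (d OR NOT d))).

b OR NOT d AND a

NOT (NOT b AND NOT (NOT NOT (NOT (d AND a OR d) AND a) AND (d OR NOT d)))
= NOT (NOT b AND NOT (NOT (d AND a OR d) AND a AND (d OR NOT d)))
= NOT (NOT b AND NOT (NOT d AND a AND (d OR NOT d)))
= b OR NOT d AND a AND (d OR NOT d)
= b OR NOT d AND a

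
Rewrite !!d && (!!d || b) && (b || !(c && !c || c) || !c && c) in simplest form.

!!d && (!!d || b) && (b || !(c && !c || c) || !c && c)
= !!d && (b || !(c && !c || c) || !c && c)   (absorption)
= !!d && (b || !c || !c && c)   (complement / identity)
= d && (b || !c || !c && c)   (double negation)
= d && (b || !c)   (complement / identity)

d && (b || !c)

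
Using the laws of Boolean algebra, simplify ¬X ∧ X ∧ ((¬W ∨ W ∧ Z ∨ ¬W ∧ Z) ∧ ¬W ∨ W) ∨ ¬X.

¬X

¬X ∧ X ∧ ((¬W ∨ W ∧ Z ∨ ¬W ∧ Z) ∧ ¬W ∨ W) ∨ ¬X
= ¬X ∧ X ∧ ((¬W ∨ Z) ∧ ¬W ∨ W) ∨ ¬X
= ¬X ∧ X ∧ (¬W ∨ W) ∨ ¬X
= ¬X ∧ X ∨ ¬X
= ¬X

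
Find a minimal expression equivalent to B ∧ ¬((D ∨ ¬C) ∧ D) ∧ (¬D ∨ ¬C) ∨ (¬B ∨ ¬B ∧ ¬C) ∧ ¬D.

¬D

B ∧ ¬((D ∨ ¬C) ∧ D) ∧ (¬D ∨ ¬C) ∨ (¬B ∨ ¬B ∧ ¬C) ∧ ¬D
= B ∧ ¬((D ∨ ¬C) ∧ D) ∧ (¬D ∨ ¬C) ∨ ¬B ∧ ¬D   [absorption]
= B ∧ ¬D ∧ (¬D ∨ ¬C) ∨ ¬B ∧ ¬D   [absorption]
= B ∧ ¬D ∨ ¬B ∧ ¬D   [absorption]
= ¬D   [distribution]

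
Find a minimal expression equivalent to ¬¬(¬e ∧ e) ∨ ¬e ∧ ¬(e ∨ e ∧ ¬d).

¬¬(¬e ∧ e) ∨ ¬e ∧ ¬(e ∨ e ∧ ¬d)
= ¬¬(¬e ∧ e) ∨ ¬e ∧ ¬e   [absorption]
= ¬e ∧ e ∨ ¬e ∧ ¬e   [double negation]
= ¬e   [distribution]

¬e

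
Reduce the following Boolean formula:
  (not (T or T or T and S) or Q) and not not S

(not (T or T or T and S) or Q) and not not S
= (not (T or T and S) or Q) and not not S   [idempotence]
= (not (T or T and S) or Q) and S   [double negation]
= (not T or Q) and S   [absorption]

(not T or Q) and S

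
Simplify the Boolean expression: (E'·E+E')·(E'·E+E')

(E'·E+E')·(E'·E+E')
= E'·E'+E'·E
= E'

E'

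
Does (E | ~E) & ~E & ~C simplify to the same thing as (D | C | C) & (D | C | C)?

No

E1: (E | ~E) & ~E & ~C
    = ~E & ~C   — complement / identity
E2: (D | C | C) & (D | C | C)
    = D | C | C   — idempotence
    = D | C   — idempotence
These differ: at C=1, D=1, E=1, E1 = 0 but E2 = 1.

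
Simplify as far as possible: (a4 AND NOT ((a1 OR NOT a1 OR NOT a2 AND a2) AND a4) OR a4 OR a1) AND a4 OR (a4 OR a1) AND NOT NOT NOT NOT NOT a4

(a4 AND NOT ((a1 OR NOT a1 OR NOT a2 AND a2) AND a4) OR a4 OR a1) AND a4 OR (a4 OR a1) AND NOT NOT NOT NOT NOT a4
= (a4 AND NOT ((a1 OR NOT a1) AND a4) OR a4 OR a1) AND a4 OR (a4 OR a1) AND NOT NOT NOT NOT NOT a4   (complement / identity)
= (a4 AND NOT a4 OR a4 OR a1) AND a4 OR (a4 OR a1) AND NOT NOT NOT NOT NOT a4   (complement / identity)
= (a4 OR a1) AND a4 OR (a4 OR a1) AND NOT NOT NOT NOT NOT a4   (complement / identity)
= (a4 OR a1) AND a4 OR (a4 OR a1) AND NOT NOT NOT a4   (double negation)
= (a4 OR a1) AND a4 OR (a4 OR a1) AND NOT a4   (double negation)
= a4 OR a1   (distribution)

a4 OR a1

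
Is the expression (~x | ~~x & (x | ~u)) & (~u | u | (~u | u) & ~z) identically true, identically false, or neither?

(~x | ~~x & (x | ~u)) & (~u | u | (~u | u) & ~z)
= (~x | ~~x & (x | ~u)) & (~u | u)   [absorption]
= (~x | x & (x | ~u)) & (~u | u)   [double negation]
= ~x | x & (x | ~u)   [complement / identity]
= ~x | x   [absorption]
= 1   [complement]

identically true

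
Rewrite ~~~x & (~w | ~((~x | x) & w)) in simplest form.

~~~x & (~w | ~((~x | x) & w))
= ~~~x & (~w | ~w)   — complement / identity
= ~~~x & ~w   — idempotence
= ~x & ~w   — double negation

~x & ~w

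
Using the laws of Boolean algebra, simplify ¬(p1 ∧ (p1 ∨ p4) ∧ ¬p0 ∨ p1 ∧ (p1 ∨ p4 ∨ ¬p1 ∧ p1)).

¬(p1 ∧ (p1 ∨ p4) ∧ ¬p0 ∨ p1 ∧ (p1 ∨ p4 ∨ ¬p1 ∧ p1))
= ¬(p1 ∧ (p1 ∨ p4) ∧ ¬p0 ∨ p1 ∧ (p1 ∨ p4))
= ¬(p1 ∧ (p1 ∨ p4))
= ¬p1

¬p1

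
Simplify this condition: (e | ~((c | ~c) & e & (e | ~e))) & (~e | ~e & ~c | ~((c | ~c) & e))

~e

(e | ~((c | ~c) & e & (e | ~e))) & (~e | ~e & ~c | ~((c | ~c) & e))
= (e | ~((c | ~c) & e)) & (~e | ~e & ~c | ~((c | ~c) & e))
= (e | ~((c | ~c) & e)) & (~e | ~((c | ~c) & e))
= ~((c | ~c) & e) | e & ~e
= ~e | e & ~e
= ~e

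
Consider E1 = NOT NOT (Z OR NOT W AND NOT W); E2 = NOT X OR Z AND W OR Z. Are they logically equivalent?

No

E1: NOT NOT (Z OR NOT W AND NOT W)
    = NOT NOT (Z OR NOT W)   — idempotence
    = Z OR NOT W   — double negation
E2: NOT X OR Z AND W OR Z
    = NOT X OR Z   — absorption
These differ: at W=0, X=1, Z=0, E1 = 1 but E2 = 0.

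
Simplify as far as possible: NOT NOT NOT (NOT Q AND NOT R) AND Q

Q

NOT NOT NOT (NOT Q AND NOT R) AND Q
= NOT NOT (Q OR R) AND Q
= (Q OR R) AND Q
= Q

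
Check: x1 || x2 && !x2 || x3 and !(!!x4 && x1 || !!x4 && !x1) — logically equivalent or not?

No

E1: x1 || x2 && !x2 || x3
    = x1 || x3
E2: !(!!x4 && x1 || !!x4 && !x1)
    = !!!x4
    = !x4
These differ: at x1=1, x2=0, x3=0, x4=1, E1 = 1 but E2 = 0.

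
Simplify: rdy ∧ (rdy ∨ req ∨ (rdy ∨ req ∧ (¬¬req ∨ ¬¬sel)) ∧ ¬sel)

rdy ∧ (rdy ∨ req ∨ (rdy ∨ req ∧ (¬¬req ∨ ¬¬sel)) ∧ ¬sel)
= rdy ∧ (rdy ∨ req ∨ (rdy ∨ req ∧ (req ∨ ¬¬sel)) ∧ ¬sel)   — double negation
= rdy ∧ (rdy ∨ req ∨ (rdy ∨ req ∧ (req ∨ sel)) ∧ ¬sel)   — double negation
= rdy ∧ (rdy ∨ req ∨ (rdy ∨ req) ∧ ¬sel)   — absorption
= rdy ∧ (rdy ∨ req)   — absorption
= rdy   — absorption

rdy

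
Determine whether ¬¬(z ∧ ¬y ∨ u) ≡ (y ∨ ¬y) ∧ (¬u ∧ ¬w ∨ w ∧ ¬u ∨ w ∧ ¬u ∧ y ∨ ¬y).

E1: ¬¬(z ∧ ¬y ∨ u)
    = z ∧ ¬y ∨ u   [double negation]
E2: (y ∨ ¬y) ∧ (¬u ∧ ¬w ∨ w ∧ ¬u ∨ w ∧ ¬u ∧ y ∨ ¬y)
    = ¬u ∧ ¬w ∨ w ∧ ¬u ∨ w ∧ ¬u ∧ y ∨ ¬y   [complement / identity]
    = ¬u ∧ ¬w ∨ w ∧ ¬u ∨ ¬y   [absorption]
    = ¬u ∨ ¬y   [distribution]
These differ: at u=1, w=0, y=1, z=1, E1 = 1 but E2 = 0.

No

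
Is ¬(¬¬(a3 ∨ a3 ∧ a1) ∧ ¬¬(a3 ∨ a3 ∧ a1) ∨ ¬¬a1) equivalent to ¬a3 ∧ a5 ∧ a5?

No

E1: ¬(¬¬(a3 ∨ a3 ∧ a1) ∧ ¬¬(a3 ∨ a3 ∧ a1) ∨ ¬¬a1)
    = ¬(¬¬(a3 ∨ a3 ∧ a1) ∨ ¬¬a1)   [idempotence]
    = ¬(¬¬a3 ∨ ¬¬a1)   [absorption]
    = ¬a3 ∧ ¬a1   [De Morgan]
E2: ¬a3 ∧ a5 ∧ a5
    = ¬a3 ∧ a5   [idempotence]
These differ: at a1=0, a3=0, a5=0, E1 = 1 but E2 = 0.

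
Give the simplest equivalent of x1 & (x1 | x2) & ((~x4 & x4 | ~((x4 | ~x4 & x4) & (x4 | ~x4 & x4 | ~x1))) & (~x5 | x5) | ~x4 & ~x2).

x1 & (x1 | x2) & ((~x4 & x4 | ~((x4 | ~x4 & x4) & (x4 | ~x4 & x4 | ~x1))) & (~x5 | x5) | ~x4 & ~x2)
= x1 & ((~x4 & x4 | ~((x4 | ~x4 & x4) & (x4 | ~x4 & x4 | ~x1))) & (~x5 | x5) | ~x4 & ~x2)   — absorption
= x1 & ((~x4 & x4 | ~(x4 | ~x4 & x4)) & (~x5 | x5) | ~x4 & ~x2)   — absorption
= x1 & ((~x4 & x4 | ~x4) & (~x5 | x5) | ~x4 & ~x2)   — complement / identity
= x1 & (~x4 & (~x5 | x5) | ~x4 & ~x2)   — complement / identity
= x1 & (~x4 | ~x4 & ~x2)   — complement / identity
= x1 & ~x4   — absorption

x1 & ~x4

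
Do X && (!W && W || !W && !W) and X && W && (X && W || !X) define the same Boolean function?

E1: X && (!W && W || !W && !W)
    = X && !W   [distribution]
E2: X && W && (X && W || !X)
    = X && W   [absorption]
These differ: at W=0, X=1, E1 = 1 but E2 = 0.

No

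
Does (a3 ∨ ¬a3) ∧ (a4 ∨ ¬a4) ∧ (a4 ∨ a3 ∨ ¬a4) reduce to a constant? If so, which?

(a3 ∨ ¬a3) ∧ (a4 ∨ ¬a4) ∧ (a4 ∨ a3 ∨ ¬a4)
= (a3 ∨ ¬a3) ∧ (¬a4 ∨ a4 ∧ (a4 ∨ a3))   — distribution
= ¬a4 ∨ a4 ∧ (a4 ∨ a3)   — complement / identity
= ¬a4 ∨ a4   — absorption
= True   — complement

yes, True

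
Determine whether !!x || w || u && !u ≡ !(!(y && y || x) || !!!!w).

E1: !!x || w || u && !u
    = !!x || w   — complement / identity
    = x || w   — double negation
E2: !(!(y && y || x) || !!!!w)
    = !(!(y && y || x) || !!w)   — double negation
    = (y && y || x) && !w   — De Morgan
    = (y || x) && !w   — idempotence
These differ: at u=0, w=1, x=0, y=0, E1 = 1 but E2 = 0.

No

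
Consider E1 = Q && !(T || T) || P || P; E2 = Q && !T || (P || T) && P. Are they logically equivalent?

Yes

E1: Q && !(T || T) || P || P
    = Q && !T || P || P   (idempotence)
    = Q && !T || P   (idempotence)
E2: Q && !T || (P || T) && P
    = Q && !T || P   (absorption)
Both reduce to Q && !T || P, so they are equivalent.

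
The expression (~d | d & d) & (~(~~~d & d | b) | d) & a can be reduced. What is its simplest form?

(~d | d & d) & (~(~~~d & d | b) | d) & a
= (~d | d) & (~(~~~d & d | b) | d) & a   — idempotence
= (~(~~~d & d | b) | d) & a   — complement / identity
= (~(~d & d | b) | d) & a   — double negation
= (~b | d) & a   — complement / identity

(~b | d) & a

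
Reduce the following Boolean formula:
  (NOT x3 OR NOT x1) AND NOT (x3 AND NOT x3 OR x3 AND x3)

(NOT x3 OR NOT x1) AND NOT (x3 AND NOT x3 OR x3 AND x3)
= (NOT x3 OR NOT x1) AND NOT x3
= NOT x3

NOT x3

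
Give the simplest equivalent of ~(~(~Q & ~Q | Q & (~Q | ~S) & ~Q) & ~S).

~Q | S

~(~(~Q & ~Q | Q & (~Q | ~S) & ~Q) & ~S)
= ~(~(~Q & ~Q | Q & ~Q) & ~S)
= ~Q & ~Q | Q & ~Q | S
= ~Q | S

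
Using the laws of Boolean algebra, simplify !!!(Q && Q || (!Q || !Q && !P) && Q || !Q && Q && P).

!!!(Q && Q || (!Q || !Q && !P) && Q || !Q && Q && P)
= !!!(Q && Q || !Q && Q || !Q && Q && P)   [absorption]
= !!!(Q && Q || !Q && Q)   [absorption]
= !(Q && Q || !Q && Q)   [double negation]
= !Q   [distribution]

!Q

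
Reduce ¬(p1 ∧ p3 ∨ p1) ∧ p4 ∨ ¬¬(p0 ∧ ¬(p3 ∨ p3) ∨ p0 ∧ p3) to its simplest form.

¬p1 ∧ p4 ∨ p0

¬(p1 ∧ p3 ∨ p1) ∧ p4 ∨ ¬¬(p0 ∧ ¬(p3 ∨ p3) ∨ p0 ∧ p3)
= ¬(p1 ∧ p3 ∨ p1) ∧ p4 ∨ ¬¬(p0 ∧ ¬p3 ∨ p0 ∧ p3)   — idempotence
= ¬(p1 ∧ p3 ∨ p1) ∧ p4 ∨ ¬¬p0   — distribution
= ¬p1 ∧ p4 ∨ ¬¬p0   — absorption
= ¬p1 ∧ p4 ∨ p0   — double negation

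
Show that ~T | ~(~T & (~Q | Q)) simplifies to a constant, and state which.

~T | ~(~T & (~Q | Q))
= ~T | ~~T   (complement / identity)
= ~T | T   (double negation)
= 1   (complement)

1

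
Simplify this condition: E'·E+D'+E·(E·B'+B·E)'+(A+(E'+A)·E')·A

E'·E+D'+E·(E·B'+B·E)'+(A+(E'+A)·E')·A
= E'·E+D'+E·E'+(A+(E'+A)·E')·A
= E'·E+D'+E·E'+(A+E')·A
= E'·E+D'+(A+E')·A
= E'·E+D'+A
= D'+A

D'+A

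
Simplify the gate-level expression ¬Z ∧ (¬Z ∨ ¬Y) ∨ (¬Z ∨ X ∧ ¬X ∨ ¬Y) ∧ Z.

¬Z ∧ (¬Z ∨ ¬Y) ∨ (¬Z ∨ X ∧ ¬X ∨ ¬Y) ∧ Z
= ¬Z ∧ (¬Z ∨ ¬Y) ∨ (¬Z ∨ ¬Y) ∧ Z   (complement / identity)
= ¬Z ∨ ¬Y   (distribution)

¬Z ∨ ¬Y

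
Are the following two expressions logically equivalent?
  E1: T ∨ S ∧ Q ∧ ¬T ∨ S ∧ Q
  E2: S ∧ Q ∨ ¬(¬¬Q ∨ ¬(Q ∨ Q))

No

E1: T ∨ S ∧ Q ∧ ¬T ∨ S ∧ Q
    = T ∨ S ∧ Q
E2: S ∧ Q ∨ ¬(¬¬Q ∨ ¬(Q ∨ Q))
    = S ∧ Q ∨ ¬(¬¬Q ∨ ¬Q)
    = S ∧ Q ∨ ¬Q ∧ Q
    = S ∧ Q
These differ: at Q=0, S=1, T=1, E1 = 1 but E2 = 0.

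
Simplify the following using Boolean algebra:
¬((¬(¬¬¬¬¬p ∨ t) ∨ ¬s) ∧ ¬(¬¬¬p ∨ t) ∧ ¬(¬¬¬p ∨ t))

¬p ∨ t

¬((¬(¬¬¬¬¬p ∨ t) ∨ ¬s) ∧ ¬(¬¬¬p ∨ t) ∧ ¬(¬¬¬p ∨ t))
= ¬((¬(¬¬¬p ∨ t) ∨ ¬s) ∧ ¬(¬¬¬p ∨ t) ∧ ¬(¬¬¬p ∨ t))   [double negation]
= ¬(¬(¬¬¬p ∨ t) ∧ ¬(¬¬¬p ∨ t))   [absorption]
= ¬¬(¬¬¬p ∨ t)   [idempotence]
= ¬¬(¬p ∨ t)   [double negation]
= ¬p ∨ t   [double negation]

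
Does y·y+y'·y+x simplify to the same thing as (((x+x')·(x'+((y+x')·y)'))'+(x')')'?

No

E1: y·y+y'·y+x
    = y+x   — distribution
E2: (((x+x')·(x'+((y+x')·y)'))'+(x')')'
    = ((x'+((y+x')·y)')'+(x')')'   — complement / identity
    = (x'+((y+x')·y)')·x'   — De Morgan
    = (x'+y')·x'   — absorption
    = x'   — absorption
These differ: at x=1, y=0, E1 = 1 but E2 = 0.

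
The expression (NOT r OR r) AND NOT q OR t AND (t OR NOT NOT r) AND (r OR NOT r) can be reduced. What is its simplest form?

NOT q OR t

(NOT r OR r) AND NOT q OR t AND (t OR NOT NOT r) AND (r OR NOT r)
= (NOT r OR r) AND NOT q OR t AND (t OR NOT NOT r)
= NOT q OR t AND (t OR NOT NOT r)
= NOT q OR t AND (t OR r)
= NOT q OR t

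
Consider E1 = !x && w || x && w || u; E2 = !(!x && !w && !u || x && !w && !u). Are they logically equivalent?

E1: !x && w || x && w || u
    = (!x || x) && w || u
    = w || u
E2: !(!x && !w && !u || x && !w && !u)
    = !(!w && !u)
    = w || u
Both reduce to w || u, so they are equivalent.

Yes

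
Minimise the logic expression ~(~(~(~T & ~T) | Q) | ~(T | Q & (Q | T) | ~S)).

T | Q

~(~(~(~T & ~T) | Q) | ~(T | Q & (Q | T) | ~S))
= ~(~(~~T | Q) | ~(T | Q & (Q | T) | ~S))   [idempotence]
= (~~T | Q) & (T | Q & (Q | T) | ~S)   [De Morgan]
= (T | Q) & (T | Q & (Q | T) | ~S)   [double negation]
= (T | Q) & (T | Q | ~S)   [absorption]
= T | Q   [absorption]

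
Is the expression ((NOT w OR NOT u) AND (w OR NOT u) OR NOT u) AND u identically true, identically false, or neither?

identically false

((NOT w OR NOT u) AND (w OR NOT u) OR NOT u) AND u
= (NOT u OR NOT w AND w OR NOT u) AND u
= (NOT u OR NOT u) AND u
= NOT u AND u
= FALSE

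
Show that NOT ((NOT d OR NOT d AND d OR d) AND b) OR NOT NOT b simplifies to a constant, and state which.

NOT ((NOT d OR NOT d AND d OR d) AND b) OR NOT NOT b
= NOT ((NOT d OR d) AND b) OR NOT NOT b   (complement / identity)
= NOT ((NOT d OR d) AND b) OR b   (double negation)
= NOT b OR b   (complement / identity)
= TRUE   (complement)

TRUE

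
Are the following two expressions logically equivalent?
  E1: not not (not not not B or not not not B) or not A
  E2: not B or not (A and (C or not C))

Yes

E1: not not (not not not B or not not not B) or not A
    = not not not not not B or not A   [idempotence]
    = not not not B or not A   [double negation]
    = not B or not A   [double negation]
E2: not B or not (A and (C or not C))
    = not B or not A   [complement / identity]
Both reduce to not B or not A, so they are equivalent.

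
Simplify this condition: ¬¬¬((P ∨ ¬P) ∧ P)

¬P

¬¬¬((P ∨ ¬P) ∧ P)
= ¬¬¬P   (complement / identity)
= ¬P   (double negation)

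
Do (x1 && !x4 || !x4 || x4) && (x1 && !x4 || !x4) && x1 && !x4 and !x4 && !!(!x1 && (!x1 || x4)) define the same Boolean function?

No

E1: (x1 && !x4 || !x4 || x4) && (x1 && !x4 || !x4) && x1 && !x4
    = (x1 && !x4 || !x4) && x1 && !x4   — absorption
    = x1 && !x4   — absorption
E2: !x4 && !!(!x1 && (!x1 || x4))
    = !x4 && !!!x1   — absorption
    = !x4 && !x1   — double negation
These differ: at x1=0, x4=0, E1 = 0 but E2 = 1.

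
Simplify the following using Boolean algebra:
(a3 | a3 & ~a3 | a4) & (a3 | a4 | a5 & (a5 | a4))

a3 | a4

(a3 | a3 & ~a3 | a4) & (a3 | a4 | a5 & (a5 | a4))
= (a3 | a4) & (a3 | a4 | a5 & (a5 | a4))   [complement / identity]
= (a3 | a4) & (a3 | a4 | a5)   [absorption]
= a3 | a4   [absorption]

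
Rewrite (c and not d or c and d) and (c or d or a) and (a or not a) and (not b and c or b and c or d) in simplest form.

(c and not d or c and d) and (c or d or a) and (a or not a) and (not b and c or b and c or d)
= (c and not d or c and d) and (c or d or a) and (not b and c or b and c or d)
= (c and not d or c and d) and (c or d or a) and (c or d)
= (c and not d or c and d) and (c or d)
= c and (c or d)
= c

c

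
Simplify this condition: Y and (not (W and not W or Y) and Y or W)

Y and W

Y and (not (W and not W or Y) and Y or W)
= Y and (not Y and Y or W)   [complement / identity]
= Y and W   [complement / identity]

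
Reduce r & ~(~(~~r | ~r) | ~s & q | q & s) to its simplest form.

r & ~(~(~~r | ~r) | ~s & q | q & s)
= r & ~(~(~~r | ~r) | q)   (distribution)
= r & ~(~r & r | q)   (De Morgan)
= r & ~q   (complement / identity)

r & ~q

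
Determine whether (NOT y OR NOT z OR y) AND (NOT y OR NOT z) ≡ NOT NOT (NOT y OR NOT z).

Yes

E1: (NOT y OR NOT z OR y) AND (NOT y OR NOT z)
    = NOT y OR NOT z   (absorption)
E2: NOT NOT (NOT y OR NOT z)
    = NOT y OR NOT z   (double negation)
Both reduce to NOT y OR NOT z, so they are equivalent.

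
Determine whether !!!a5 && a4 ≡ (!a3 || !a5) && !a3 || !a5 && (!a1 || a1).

No

E1: !!!a5 && a4
    = !a5 && a4   — double negation
E2: (!a3 || !a5) && !a3 || !a5 && (!a1 || a1)
    = !a3 || !a5 && (!a1 || a1)   — absorption
    = !a3 || !a5   — complement / identity
These differ: at a1=0, a3=0, a4=0, a5=0, E1 = 0 but E2 = 1.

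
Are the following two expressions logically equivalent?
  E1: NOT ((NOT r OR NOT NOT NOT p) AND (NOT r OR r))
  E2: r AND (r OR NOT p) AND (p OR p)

Yes

E1: NOT ((NOT r OR NOT NOT NOT p) AND (NOT r OR r))
    = NOT (NOT r OR NOT NOT NOT p)   (complement / identity)
    = r AND NOT NOT p   (De Morgan)
    = r AND p   (double negation)
E2: r AND (r OR NOT p) AND (p OR p)
    = r AND (p OR p)   (absorption)
    = r AND p   (idempotence)
Both reduce to r AND p, so they are equivalent.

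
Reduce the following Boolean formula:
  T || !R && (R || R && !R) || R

T || !R && (R || R && !R) || R
= T || !R && R || R   — complement / identity
= T || R   — complement / identity

T || R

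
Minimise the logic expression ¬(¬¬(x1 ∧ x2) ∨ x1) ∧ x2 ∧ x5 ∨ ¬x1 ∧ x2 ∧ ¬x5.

¬x1 ∧ x2

¬(¬¬(x1 ∧ x2) ∨ x1) ∧ x2 ∧ x5 ∨ ¬x1 ∧ x2 ∧ ¬x5
= ¬(x1 ∧ x2 ∨ x1) ∧ x2 ∧ x5 ∨ ¬x1 ∧ x2 ∧ ¬x5   (double negation)
= ¬x1 ∧ x2 ∧ x5 ∨ ¬x1 ∧ x2 ∧ ¬x5   (absorption)
= ¬x1 ∧ x2   (distribution)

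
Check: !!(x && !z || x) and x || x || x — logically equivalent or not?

Yes

E1: !!(x && !z || x)
    = !!x   (absorption)
    = x   (double negation)
E2: x || x || x
    = x || x   (idempotence)
    = x   (idempotence)
Both reduce to x, so they are equivalent.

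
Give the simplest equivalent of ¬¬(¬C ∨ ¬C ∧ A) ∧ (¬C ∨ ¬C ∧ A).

¬C

¬¬(¬C ∨ ¬C ∧ A) ∧ (¬C ∨ ¬C ∧ A)
= (¬C ∨ ¬C ∧ A) ∧ (¬C ∨ ¬C ∧ A)   — double negation
= ¬C ∧ ¬C ∨ ¬C ∧ A   — distribution
= ¬C ∧ (¬C ∨ A)   — distribution
= ¬C   — absorption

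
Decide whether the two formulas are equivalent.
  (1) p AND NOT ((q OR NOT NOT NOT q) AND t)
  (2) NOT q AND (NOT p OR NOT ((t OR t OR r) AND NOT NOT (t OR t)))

No

E1: p AND NOT ((q OR NOT NOT NOT q) AND t)
    = p AND NOT ((q OR NOT q) AND t)   (double negation)
    = p AND NOT t   (complement / identity)
E2: NOT q AND (NOT p OR NOT ((t OR t OR r) AND NOT NOT (t OR t)))
    = NOT q AND (NOT p OR NOT ((t OR t OR r) AND (t OR t)))   (double negation)
    = NOT q AND (NOT p OR NOT (t OR t))   (absorption)
    = NOT q AND (NOT p OR NOT t)   (idempotence)
These differ: at p=0, q=0, r=0, t=0, E1 = 0 but E2 = 1.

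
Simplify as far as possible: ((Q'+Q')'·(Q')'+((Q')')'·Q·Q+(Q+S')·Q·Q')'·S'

Q'·S'

((Q'+Q')'·(Q')'+((Q')')'·Q·Q+(Q+S')·Q·Q')'·S'
= (Q·Q·(Q')'+((Q')')'·Q·Q+(Q+S')·Q·Q')'·S'   — De Morgan
= (Q·Q·(Q')'+((Q')')'·Q·Q+Q·Q')'·S'   — absorption
= (Q·Q·(Q')'+Q'·Q·Q+Q·Q')'·S'   — double negation
= (Q·Q·Q+Q'·Q·Q+Q·Q')'·S'   — double negation
= (Q·Q+Q·Q')'·S'   — distribution
= Q'·S'   — distribution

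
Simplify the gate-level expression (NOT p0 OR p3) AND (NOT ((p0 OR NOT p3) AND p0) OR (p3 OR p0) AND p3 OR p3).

NOT p0 OR p3

(NOT p0 OR p3) AND (NOT ((p0 OR NOT p3) AND p0) OR (p3 OR p0) AND p3 OR p3)
= (NOT p0 OR p3) AND (NOT p0 OR (p3 OR p0) AND p3 OR p3)   (absorption)
= (NOT p0 OR p3) AND (NOT p0 OR p3 OR p3)   (absorption)
= NOT p0 OR p3   (absorption)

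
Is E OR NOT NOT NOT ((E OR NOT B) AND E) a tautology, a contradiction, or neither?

tautology

E OR NOT NOT NOT ((E OR NOT B) AND E)
= E OR NOT ((E OR NOT B) AND E)   — double negation
= E OR NOT E   — absorption
= TRUE   — complement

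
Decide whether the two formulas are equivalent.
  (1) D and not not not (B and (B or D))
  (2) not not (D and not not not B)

E1: D and not not not (B and (B or D))
    = D and not not not B
    = D and not B
E2: not not (D and not not not B)
    = D and not not not B
    = D and not B
Both reduce to D and not B, so they are equivalent.

Yes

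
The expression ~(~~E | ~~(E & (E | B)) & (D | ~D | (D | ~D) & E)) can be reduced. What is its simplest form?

~(~~E | ~~(E & (E | B)) & (D | ~D | (D | ~D) & E))
= ~(~~E | ~~(E & (E | B)) & (D | ~D))   (absorption)
= ~(~~E | ~~E & (D | ~D))   (absorption)
= ~(~~E | ~~E)   (complement / identity)
= ~E & ~E   (De Morgan)
= ~E   (idempotence)

~E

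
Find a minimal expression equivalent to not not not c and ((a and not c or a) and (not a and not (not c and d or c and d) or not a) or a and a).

not not not c and ((a and not c or a) and (not a and not (not c and d or c and d) or not a) or a and a)
= not not not c and ((a and not c or a) and (not a and not d or not a) or a and a)   (distribution)
= not not not c and ((a and not c or a) and not a or a and a)   (absorption)
= not not not c and (a and not a or a and a)   (absorption)
= not not not c and a   (distribution)
= not c and a   (double negation)

not c and a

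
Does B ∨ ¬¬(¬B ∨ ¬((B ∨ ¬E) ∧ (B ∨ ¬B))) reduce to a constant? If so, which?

B ∨ ¬¬(¬B ∨ ¬((B ∨ ¬E) ∧ (B ∨ ¬B)))
= B ∨ ¬¬(¬B ∨ ¬(B ∨ ¬E))   — complement / identity
= B ∨ ¬(B ∧ (B ∨ ¬E))   — De Morgan
= B ∨ ¬B   — absorption
= True   — complement

yes, True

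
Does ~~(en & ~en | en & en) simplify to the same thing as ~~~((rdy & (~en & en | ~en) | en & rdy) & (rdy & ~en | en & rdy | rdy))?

E1: ~~(en & ~en | en & en)
    = ~~en   [distribution]
    = en   [double negation]
E2: ~~~((rdy & (~en & en | ~en) | en & rdy) & (rdy & ~en | en & rdy | rdy))
    = ~~~((rdy & ~en | en & rdy) & (rdy & ~en | en & rdy | rdy))   [complement / identity]
    = ~~~(rdy & ~en | en & rdy)   [absorption]
    = ~~~rdy   [distribution]
    = ~rdy   [double negation]
These differ: at en=0, rdy=0, E1 = 0 but E2 = 1.

No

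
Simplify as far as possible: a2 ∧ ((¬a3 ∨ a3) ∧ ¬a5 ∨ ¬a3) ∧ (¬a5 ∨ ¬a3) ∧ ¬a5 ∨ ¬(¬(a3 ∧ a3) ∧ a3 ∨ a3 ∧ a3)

a2 ∧ ((¬a3 ∨ a3) ∧ ¬a5 ∨ ¬a3) ∧ (¬a5 ∨ ¬a3) ∧ ¬a5 ∨ ¬(¬(a3 ∧ a3) ∧ a3 ∨ a3 ∧ a3)
= a2 ∧ ((¬a3 ∨ a3) ∧ ¬a5 ∨ ¬a3) ∧ ¬a5 ∨ ¬(¬(a3 ∧ a3) ∧ a3 ∨ a3 ∧ a3)
= a2 ∧ ((¬a3 ∨ a3) ∧ ¬a5 ∨ ¬a3) ∧ ¬a5 ∨ ¬(¬a3 ∧ a3 ∨ a3 ∧ a3)
= a2 ∧ (¬a5 ∨ ¬a3) ∧ ¬a5 ∨ ¬(¬a3 ∧ a3 ∨ a3 ∧ a3)
= a2 ∧ (¬a5 ∨ ¬a3) ∧ ¬a5 ∨ ¬a3
= a2 ∧ ¬a5 ∨ ¬a3

a2 ∧ ¬a5 ∨ ¬a3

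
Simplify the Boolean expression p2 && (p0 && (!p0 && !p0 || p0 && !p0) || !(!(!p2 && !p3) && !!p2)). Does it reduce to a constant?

p2 && (p0 && (!p0 && !p0 || p0 && !p0) || !(!(!p2 && !p3) && !!p2))
= p2 && (p0 && !p0 || !(!(!p2 && !p3) && !!p2))   (distribution)
= p2 && (p0 && !p0 || !p2 && !p3 || !p2)   (De Morgan)
= p2 && (!p2 && !p3 || !p2)   (complement / identity)
= p2 && !p2   (absorption)
= false   (complement)

false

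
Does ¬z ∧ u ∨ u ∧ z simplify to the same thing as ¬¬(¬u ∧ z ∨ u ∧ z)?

No

E1: ¬z ∧ u ∨ u ∧ z
    = u   [distribution]
E2: ¬¬(¬u ∧ z ∨ u ∧ z)
    = ¬¬z   [distribution]
    = z   [double negation]
These differ: at u=0, z=1, E1 = 0 but E2 = 1.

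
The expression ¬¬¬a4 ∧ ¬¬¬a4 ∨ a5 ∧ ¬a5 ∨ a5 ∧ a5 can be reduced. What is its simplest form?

¬¬¬a4 ∧ ¬¬¬a4 ∨ a5 ∧ ¬a5 ∨ a5 ∧ a5
= ¬¬¬a4 ∧ ¬¬¬a4 ∨ a5   (distribution)
= ¬¬¬a4 ∨ a5   (idempotence)
= ¬a4 ∨ a5   (double negation)

¬a4 ∨ a5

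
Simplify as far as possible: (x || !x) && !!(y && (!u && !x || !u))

(x || !x) && !!(y && (!u && !x || !u))
= !!(y && (!u && !x || !u))   (complement / identity)
= !!(y && !u)   (absorption)
= y && !u   (double negation)

y && !u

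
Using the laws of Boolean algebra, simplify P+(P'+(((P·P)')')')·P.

P+(P'+(((P·P)')')')·P
= P+(P'+(P·P)')·P
= P+(P'+P')·P
= P+P'·P
= P

P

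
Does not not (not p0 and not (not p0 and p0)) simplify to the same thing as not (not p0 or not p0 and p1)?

E1: not not (not p0 and not (not p0 and p0))
    = not (p0 or not p0 and p0)   (De Morgan)
    = not p0   (complement / identity)
E2: not (not p0 or not p0 and p1)
    = not not p0   (absorption)
    = p0   (double negation)
These differ: at p0=0, p1=0, E1 = 1 but E2 = 0.

No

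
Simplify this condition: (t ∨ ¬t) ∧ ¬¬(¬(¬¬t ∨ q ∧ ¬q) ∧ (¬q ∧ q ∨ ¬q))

(t ∨ ¬t) ∧ ¬¬(¬(¬¬t ∨ q ∧ ¬q) ∧ (¬q ∧ q ∨ ¬q))
= (t ∨ ¬t) ∧ ¬¬(¬¬¬t ∧ (¬q ∧ q ∨ ¬q))   — complement / identity
= ¬¬(¬¬¬t ∧ (¬q ∧ q ∨ ¬q))   — complement / identity
= ¬¬¬t ∧ (¬q ∧ q ∨ ¬q)   — double negation
= ¬¬¬t ∧ ¬q   — complement / identity
= ¬t ∧ ¬q   — double negation

¬t ∧ ¬q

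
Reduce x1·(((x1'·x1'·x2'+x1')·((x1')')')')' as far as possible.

x1·(((x1'·x1'·x2'+x1')·((x1')')')')'
= x1·(((x1'·x2'+x1')·((x1')')')')'
= x1·(((x1'·x2'+x1')·x1')')'
= x1·((x1'·x1')')'
= x1·x1'·x1'
= x1·x1'
= 0

0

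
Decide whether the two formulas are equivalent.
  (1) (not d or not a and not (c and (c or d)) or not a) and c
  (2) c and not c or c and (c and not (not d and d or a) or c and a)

No

E1: (not d or not a and not (c and (c or d)) or not a) and c
    = (not d or not a and not c or not a) and c   — absorption
    = (not d or not a) and c   — absorption
E2: c and not c or c and (c and not (not d and d or a) or c and a)
    = c and not c or c and (c and not a or c and a)   — complement / identity
    = c and not c or c and c   — distribution
    = c   — distribution
These differ: at a=1, c=1, d=1, E1 = 0 but E2 = 1.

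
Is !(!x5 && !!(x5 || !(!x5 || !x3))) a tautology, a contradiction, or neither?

!(!x5 && !!(x5 || !(!x5 || !x3)))
= !(!x5 && !!(x5 || x5 && x3))   (De Morgan)
= x5 || !(x5 || x5 && x3)   (De Morgan)
= x5 || !x5   (absorption)
= true   (complement)

tautology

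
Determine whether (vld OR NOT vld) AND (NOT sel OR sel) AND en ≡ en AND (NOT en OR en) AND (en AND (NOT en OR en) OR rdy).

E1: (vld OR NOT vld) AND (NOT sel OR sel) AND en
    = (vld OR NOT vld) AND en   (complement / identity)
    = en   (complement / identity)
E2: en AND (NOT en OR en) AND (en AND (NOT en OR en) OR rdy)
    = en AND (NOT en OR en)   (absorption)
    = en   (complement / identity)
Both reduce to en, so they are equivalent.

Yes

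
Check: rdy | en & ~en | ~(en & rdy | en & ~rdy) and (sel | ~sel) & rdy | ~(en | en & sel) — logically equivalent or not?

E1: rdy | en & ~en | ~(en & rdy | en & ~rdy)
    = rdy | en & ~en | ~en
    = rdy | ~en
E2: (sel | ~sel) & rdy | ~(en | en & sel)
    = (sel | ~sel) & rdy | ~en
    = rdy | ~en
Both reduce to rdy | ~en, so they are equivalent.

Yes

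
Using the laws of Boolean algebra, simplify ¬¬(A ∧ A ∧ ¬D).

A ∧ ¬D

¬¬(A ∧ A ∧ ¬D)
= ¬¬(A ∧ ¬D)
= A ∧ ¬D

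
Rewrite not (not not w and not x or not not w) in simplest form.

not w

not (not not w and not x or not not w)
= not not not w   (absorption)
= not w   (double negation)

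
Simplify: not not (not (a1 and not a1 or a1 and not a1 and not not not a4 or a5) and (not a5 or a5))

not not (not (a1 and not a1 or a1 and not a1 and not not not a4 or a5) and (not a5 or a5))
= not not (not (a1 and not a1 or a1 and not a1 and not a4 or a5) and (not a5 or a5))   (double negation)
= not not (not (a1 and not a1 or a5) and (not a5 or a5))   (absorption)
= not not not (a1 and not a1 or a5)   (complement / identity)
= not (a1 and not a1 or a5)   (double negation)
= not a5   (complement / identity)

not a5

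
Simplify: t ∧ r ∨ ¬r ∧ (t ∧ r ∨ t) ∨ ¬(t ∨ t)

t ∧ r ∨ ¬r ∧ (t ∧ r ∨ t) ∨ ¬(t ∨ t)
= t ∧ r ∨ ¬r ∧ (t ∧ r ∨ t) ∨ ¬t   (idempotence)
= t ∧ r ∨ ¬r ∧ t ∨ ¬t   (absorption)
= t ∨ ¬t   (distribution)
= True   (complement)

True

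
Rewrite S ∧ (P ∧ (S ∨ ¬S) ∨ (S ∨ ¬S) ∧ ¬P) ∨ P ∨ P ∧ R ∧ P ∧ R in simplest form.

S ∧ (P ∧ (S ∨ ¬S) ∨ (S ∨ ¬S) ∧ ¬P) ∨ P ∨ P ∧ R ∧ P ∧ R
= S ∧ (S ∨ ¬S) ∨ P ∨ P ∧ R ∧ P ∧ R   (distribution)
= S ∧ (S ∨ ¬S) ∨ P ∨ P ∧ R   (idempotence)
= S ∧ (S ∨ ¬S) ∨ P   (absorption)
= S ∨ P   (complement / identity)

S ∨ P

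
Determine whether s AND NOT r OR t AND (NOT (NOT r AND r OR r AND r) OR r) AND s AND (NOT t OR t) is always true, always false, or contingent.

s AND NOT r OR t AND (NOT (NOT r AND r OR r AND r) OR r) AND s AND (NOT t OR t)
= s AND NOT r OR t AND (NOT (NOT r AND r OR r AND r) OR r) AND s   — complement / identity
= s AND NOT r OR t AND (NOT r OR r) AND s   — distribution
= s AND NOT r OR t AND s   — complement / identity
= (NOT r OR t) AND s   — distribution
This depends on r, s, t, so it is not a constant.

contingent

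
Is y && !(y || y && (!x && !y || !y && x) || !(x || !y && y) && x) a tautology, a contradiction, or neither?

y && !(y || y && (!x && !y || !y && x) || !(x || !y && y) && x)
= y && !(y || y && (!x && !y || !y && x) || !x && x)
= y && !(y || y && (!x && !y || !y && x))
= y && !(y || y && !y)
= y && !y
= false

contradiction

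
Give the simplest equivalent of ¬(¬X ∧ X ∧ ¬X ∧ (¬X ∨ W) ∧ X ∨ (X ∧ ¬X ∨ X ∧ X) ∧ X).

¬X

¬(¬X ∧ X ∧ ¬X ∧ (¬X ∨ W) ∧ X ∨ (X ∧ ¬X ∨ X ∧ X) ∧ X)
= ¬(¬X ∧ X ∧ ¬X ∧ X ∨ (X ∧ ¬X ∨ X ∧ X) ∧ X)   [absorption]
= ¬(¬X ∧ X ∧ ¬X ∧ X ∨ X ∧ X)   [distribution]
= ¬(¬X ∧ X ∨ X ∧ X)   [idempotence]
= ¬X   [distribution]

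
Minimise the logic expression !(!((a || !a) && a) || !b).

!(!((a || !a) && a) || !b)
= !(!a || !b)
= a && b

a && b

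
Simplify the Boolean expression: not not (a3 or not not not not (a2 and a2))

not not (a3 or not not not not (a2 and a2))
= not not (a3 or not not (a2 and a2))   — double negation
= not not (a3 or not not a2)   — idempotence
= not not (a3 or a2)   — double negation
= a3 or a2   — double negation

a3 or a2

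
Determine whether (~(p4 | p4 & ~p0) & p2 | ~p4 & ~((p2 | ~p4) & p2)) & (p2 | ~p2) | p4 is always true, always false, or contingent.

always true

(~(p4 | p4 & ~p0) & p2 | ~p4 & ~((p2 | ~p4) & p2)) & (p2 | ~p2) | p4
= (~(p4 | p4 & ~p0) & p2 | ~p4 & ~p2) & (p2 | ~p2) | p4   (absorption)
= (~p4 & p2 | ~p4 & ~p2) & (p2 | ~p2) | p4   (absorption)
= ~p4 & (p2 | ~p2) | p4   (distribution)
= ~p4 | p4   (complement / identity)
= 1   (complement)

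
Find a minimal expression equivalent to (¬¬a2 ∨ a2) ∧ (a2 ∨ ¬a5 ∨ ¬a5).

a2

(¬¬a2 ∨ a2) ∧ (a2 ∨ ¬a5 ∨ ¬a5)
= (¬¬a2 ∨ a2) ∧ (a2 ∨ ¬a5)   — idempotence
= (a2 ∨ a2) ∧ (a2 ∨ ¬a5)   — double negation
= a2 ∨ a2 ∧ ¬a5   — distribution
= a2   — absorption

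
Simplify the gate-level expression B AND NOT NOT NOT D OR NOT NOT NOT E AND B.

B AND (NOT D OR NOT E)

B AND NOT NOT NOT D OR NOT NOT NOT E AND B
= B AND (NOT NOT NOT D OR NOT NOT NOT E)   (distribution)
= B AND (NOT NOT NOT D OR NOT E)   (double negation)
= B AND (NOT D OR NOT E)   (double negation)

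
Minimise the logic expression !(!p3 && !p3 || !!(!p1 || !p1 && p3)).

p3 && p1

!(!p3 && !p3 || !!(!p1 || !p1 && p3))
= !(!p3 && !p3 || !p1 || !p1 && p3)   — double negation
= !(!p3 || !p1 || !p1 && p3)   — idempotence
= !(!p3 || !p1)   — absorption
= p3 && p1   — De Morgan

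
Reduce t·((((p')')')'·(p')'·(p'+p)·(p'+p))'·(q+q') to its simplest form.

t·((((p')')')'·(p')'·(p'+p)·(p'+p))'·(q+q')
= t·((((p')')')'·(p')'·(p'+p)·(p'+p))'   — complement / identity
= t·((((p')')')'·(p')'·(p'+p))'   — idempotence
= t·((((p')')')'·(p')')'   — complement / identity
= t·(((p')')'+p')   — De Morgan
= t·(p'+p')   — double negation
= t·p'   — idempotence

t·p'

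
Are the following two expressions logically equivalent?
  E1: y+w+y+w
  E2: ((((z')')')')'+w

E1: y+w+y+w
    = y+w   (idempotence)
E2: ((((z')')')')'+w
    = ((z')')'+w   (double negation)
    = z'+w   (double negation)
These differ: at w=0, y=0, z=0, E1 = 0 but E2 = 1.

No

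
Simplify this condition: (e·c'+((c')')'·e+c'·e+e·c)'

(e·c'+((c')')'·e+c'·e+e·c)'
= (e·c'+c'·e+c'·e+e·c)'   (double negation)
= (e·c'+c'·e+e·c)'   (idempotence)
= (e·c'+e)'   (distribution)
= e'   (absorption)

e'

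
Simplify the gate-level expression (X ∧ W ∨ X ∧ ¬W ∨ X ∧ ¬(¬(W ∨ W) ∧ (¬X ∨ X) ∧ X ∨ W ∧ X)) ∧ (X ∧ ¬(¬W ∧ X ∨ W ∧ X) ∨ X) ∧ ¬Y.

X ∧ ¬Y

(X ∧ W ∨ X ∧ ¬W ∨ X ∧ ¬(¬(W ∨ W) ∧ (¬X ∨ X) ∧ X ∨ W ∧ X)) ∧ (X ∧ ¬(¬W ∧ X ∨ W ∧ X) ∨ X) ∧ ¬Y
= (X ∧ W ∨ X ∧ ¬W ∨ X ∧ ¬(¬W ∧ (¬X ∨ X) ∧ X ∨ W ∧ X)) ∧ (X ∧ ¬(¬W ∧ X ∨ W ∧ X) ∨ X) ∧ ¬Y   — idempotence
= (X ∧ W ∨ X ∧ ¬W ∨ X ∧ ¬(¬W ∧ X ∨ W ∧ X)) ∧ (X ∧ ¬(¬W ∧ X ∨ W ∧ X) ∨ X) ∧ ¬Y   — complement / identity
= ((X ∧ W ∨ X ∧ ¬W) ∧ X ∨ X ∧ ¬(¬W ∧ X ∨ W ∧ X)) ∧ ¬Y   — distribution
= (X ∧ X ∨ X ∧ ¬(¬W ∧ X ∨ W ∧ X)) ∧ ¬Y   — distribution
= (X ∧ X ∨ X ∧ ¬X) ∧ ¬Y   — distribution
= X ∧ ¬Y   — distribution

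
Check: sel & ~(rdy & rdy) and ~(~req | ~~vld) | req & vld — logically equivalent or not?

E1: sel & ~(rdy & rdy)
    = sel & ~rdy   [idempotence]
E2: ~(~req | ~~vld) | req & vld
    = req & ~vld | req & vld   [De Morgan]
    = req   [distribution]
These differ: at rdy=0, req=1, sel=0, vld=0, E1 = 0 but E2 = 1.

No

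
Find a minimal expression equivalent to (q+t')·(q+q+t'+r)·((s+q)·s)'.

(q+t')·s'

(q+t')·(q+q+t'+r)·((s+q)·s)'
= (q+t')·(q+q+t'+r)·s'   [absorption]
= (q+t')·(q+t'+r)·s'   [idempotence]
= (q+t')·s'   [absorption]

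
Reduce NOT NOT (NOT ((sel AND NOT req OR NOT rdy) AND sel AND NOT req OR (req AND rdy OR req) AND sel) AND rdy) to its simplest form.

NOT NOT (NOT ((sel AND NOT req OR NOT rdy) AND sel AND NOT req OR (req AND rdy OR req) AND sel) AND rdy)
= NOT NOT (NOT (sel AND NOT req OR (req AND rdy OR req) AND sel) AND rdy)
= NOT NOT (NOT (sel AND NOT req OR req AND sel) AND rdy)
= NOT NOT (NOT sel AND rdy)
= NOT sel AND rdy

NOT sel AND rdy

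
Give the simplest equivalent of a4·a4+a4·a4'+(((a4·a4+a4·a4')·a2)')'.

a4·a4+a4·a4'+(((a4·a4+a4·a4')·a2)')'
= a4·a4+a4·a4'+(a4·a4+a4·a4')·a2   [double negation]
= a4·a4+a4·a4'   [absorption]
= a4   [distribution]

a4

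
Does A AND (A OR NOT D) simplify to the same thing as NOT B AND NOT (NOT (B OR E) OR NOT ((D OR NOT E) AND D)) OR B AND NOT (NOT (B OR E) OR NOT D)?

No

E1: A AND (A OR NOT D)
    = A
E2: NOT B AND NOT (NOT (B OR E) OR NOT ((D OR NOT E) AND D)) OR B AND NOT (NOT (B OR E) OR NOT D)
    = NOT B AND NOT (NOT (B OR E) OR NOT D) OR B AND NOT (NOT (B OR E) OR NOT D)
    = NOT (NOT (B OR E) OR NOT D)
    = (B OR E) AND D
These differ: at A=1, B=1, D=0, E=0, E1 = 1 but E2 = 0.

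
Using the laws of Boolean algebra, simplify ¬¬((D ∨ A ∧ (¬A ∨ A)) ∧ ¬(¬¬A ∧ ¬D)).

D

¬¬((D ∨ A ∧ (¬A ∨ A)) ∧ ¬(¬¬A ∧ ¬D))
= ¬¬((D ∨ A ∧ (¬A ∨ A)) ∧ (¬A ∨ D))   — De Morgan
= (D ∨ A ∧ (¬A ∨ A)) ∧ (¬A ∨ D)   — double negation
= (D ∨ A) ∧ (¬A ∨ D)   — complement / identity
= A ∧ ¬A ∨ D   — distribution
= D   — complement / identity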